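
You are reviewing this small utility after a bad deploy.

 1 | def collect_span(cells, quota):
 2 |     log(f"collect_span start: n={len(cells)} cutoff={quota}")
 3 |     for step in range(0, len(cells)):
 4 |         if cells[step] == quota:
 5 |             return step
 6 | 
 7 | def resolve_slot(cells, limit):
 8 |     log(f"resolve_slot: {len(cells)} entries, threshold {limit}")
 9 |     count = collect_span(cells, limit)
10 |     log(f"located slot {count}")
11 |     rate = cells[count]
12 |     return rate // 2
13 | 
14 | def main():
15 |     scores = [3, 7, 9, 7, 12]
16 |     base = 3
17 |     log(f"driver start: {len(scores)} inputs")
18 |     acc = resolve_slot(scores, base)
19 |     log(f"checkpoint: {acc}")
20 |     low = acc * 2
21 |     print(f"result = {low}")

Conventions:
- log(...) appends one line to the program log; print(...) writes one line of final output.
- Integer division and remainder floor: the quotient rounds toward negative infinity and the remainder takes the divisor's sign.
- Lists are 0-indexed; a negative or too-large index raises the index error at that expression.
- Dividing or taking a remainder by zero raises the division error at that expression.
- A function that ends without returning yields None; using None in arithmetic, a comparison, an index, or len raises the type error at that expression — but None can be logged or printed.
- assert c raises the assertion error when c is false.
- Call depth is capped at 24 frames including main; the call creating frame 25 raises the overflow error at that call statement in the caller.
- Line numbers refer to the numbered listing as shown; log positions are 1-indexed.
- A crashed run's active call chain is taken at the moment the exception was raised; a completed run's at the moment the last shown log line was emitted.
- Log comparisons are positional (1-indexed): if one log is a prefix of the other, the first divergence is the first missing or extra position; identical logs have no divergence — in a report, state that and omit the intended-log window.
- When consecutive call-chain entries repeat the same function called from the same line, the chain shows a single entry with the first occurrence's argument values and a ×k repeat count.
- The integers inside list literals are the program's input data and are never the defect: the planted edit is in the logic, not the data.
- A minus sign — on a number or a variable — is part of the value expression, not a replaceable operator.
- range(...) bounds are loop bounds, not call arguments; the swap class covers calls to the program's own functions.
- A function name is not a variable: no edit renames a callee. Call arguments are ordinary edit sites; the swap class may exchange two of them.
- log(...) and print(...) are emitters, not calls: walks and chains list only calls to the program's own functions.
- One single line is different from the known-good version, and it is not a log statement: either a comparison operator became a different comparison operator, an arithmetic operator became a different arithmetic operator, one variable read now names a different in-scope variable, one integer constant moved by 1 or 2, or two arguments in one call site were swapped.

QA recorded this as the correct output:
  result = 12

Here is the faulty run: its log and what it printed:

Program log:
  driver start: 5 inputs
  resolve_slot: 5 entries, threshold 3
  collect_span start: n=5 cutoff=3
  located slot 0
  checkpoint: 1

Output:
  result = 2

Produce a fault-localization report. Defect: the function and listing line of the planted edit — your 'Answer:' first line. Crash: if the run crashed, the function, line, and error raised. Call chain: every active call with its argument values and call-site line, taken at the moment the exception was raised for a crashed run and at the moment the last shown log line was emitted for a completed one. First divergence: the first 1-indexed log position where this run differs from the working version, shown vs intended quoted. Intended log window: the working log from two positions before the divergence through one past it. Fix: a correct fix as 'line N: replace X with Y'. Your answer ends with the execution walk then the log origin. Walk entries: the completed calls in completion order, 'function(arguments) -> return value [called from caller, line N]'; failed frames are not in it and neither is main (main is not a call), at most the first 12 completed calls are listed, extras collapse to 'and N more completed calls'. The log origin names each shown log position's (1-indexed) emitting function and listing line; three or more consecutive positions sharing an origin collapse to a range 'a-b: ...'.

Answer: the defect is in resolve_slot at line 12.
Key observation: At log position 5 the runs split — shown 'checkpoint: 1', but the working version logs 'checkpoint: 6'.
Call chain: main.
First divergence: position 5 — shown 'checkpoint: 1', intended 'checkpoint: 6'.
Intended log window:
  3: collect_span start: n=5 cutoff=3
  4: located slot 0
  5: checkpoint: 6
Execution walk:
  collect_span([3, 7, 9, 7, 12], 3) -> 0  [called from resolve_slot, line 9]
  resolve_slot([3, 7, 9, 7, 12], 3) -> 1  [called from main, line 18]
Log origin:
  1: logged in main at line 17
  2: logged in resolve_slot at line 8
  3: logged in collect_span at line 2
  4: logged in resolve_slot at line 10
  5: logged in main at line 19
A correct fix: line 12: replace `//` with `*`.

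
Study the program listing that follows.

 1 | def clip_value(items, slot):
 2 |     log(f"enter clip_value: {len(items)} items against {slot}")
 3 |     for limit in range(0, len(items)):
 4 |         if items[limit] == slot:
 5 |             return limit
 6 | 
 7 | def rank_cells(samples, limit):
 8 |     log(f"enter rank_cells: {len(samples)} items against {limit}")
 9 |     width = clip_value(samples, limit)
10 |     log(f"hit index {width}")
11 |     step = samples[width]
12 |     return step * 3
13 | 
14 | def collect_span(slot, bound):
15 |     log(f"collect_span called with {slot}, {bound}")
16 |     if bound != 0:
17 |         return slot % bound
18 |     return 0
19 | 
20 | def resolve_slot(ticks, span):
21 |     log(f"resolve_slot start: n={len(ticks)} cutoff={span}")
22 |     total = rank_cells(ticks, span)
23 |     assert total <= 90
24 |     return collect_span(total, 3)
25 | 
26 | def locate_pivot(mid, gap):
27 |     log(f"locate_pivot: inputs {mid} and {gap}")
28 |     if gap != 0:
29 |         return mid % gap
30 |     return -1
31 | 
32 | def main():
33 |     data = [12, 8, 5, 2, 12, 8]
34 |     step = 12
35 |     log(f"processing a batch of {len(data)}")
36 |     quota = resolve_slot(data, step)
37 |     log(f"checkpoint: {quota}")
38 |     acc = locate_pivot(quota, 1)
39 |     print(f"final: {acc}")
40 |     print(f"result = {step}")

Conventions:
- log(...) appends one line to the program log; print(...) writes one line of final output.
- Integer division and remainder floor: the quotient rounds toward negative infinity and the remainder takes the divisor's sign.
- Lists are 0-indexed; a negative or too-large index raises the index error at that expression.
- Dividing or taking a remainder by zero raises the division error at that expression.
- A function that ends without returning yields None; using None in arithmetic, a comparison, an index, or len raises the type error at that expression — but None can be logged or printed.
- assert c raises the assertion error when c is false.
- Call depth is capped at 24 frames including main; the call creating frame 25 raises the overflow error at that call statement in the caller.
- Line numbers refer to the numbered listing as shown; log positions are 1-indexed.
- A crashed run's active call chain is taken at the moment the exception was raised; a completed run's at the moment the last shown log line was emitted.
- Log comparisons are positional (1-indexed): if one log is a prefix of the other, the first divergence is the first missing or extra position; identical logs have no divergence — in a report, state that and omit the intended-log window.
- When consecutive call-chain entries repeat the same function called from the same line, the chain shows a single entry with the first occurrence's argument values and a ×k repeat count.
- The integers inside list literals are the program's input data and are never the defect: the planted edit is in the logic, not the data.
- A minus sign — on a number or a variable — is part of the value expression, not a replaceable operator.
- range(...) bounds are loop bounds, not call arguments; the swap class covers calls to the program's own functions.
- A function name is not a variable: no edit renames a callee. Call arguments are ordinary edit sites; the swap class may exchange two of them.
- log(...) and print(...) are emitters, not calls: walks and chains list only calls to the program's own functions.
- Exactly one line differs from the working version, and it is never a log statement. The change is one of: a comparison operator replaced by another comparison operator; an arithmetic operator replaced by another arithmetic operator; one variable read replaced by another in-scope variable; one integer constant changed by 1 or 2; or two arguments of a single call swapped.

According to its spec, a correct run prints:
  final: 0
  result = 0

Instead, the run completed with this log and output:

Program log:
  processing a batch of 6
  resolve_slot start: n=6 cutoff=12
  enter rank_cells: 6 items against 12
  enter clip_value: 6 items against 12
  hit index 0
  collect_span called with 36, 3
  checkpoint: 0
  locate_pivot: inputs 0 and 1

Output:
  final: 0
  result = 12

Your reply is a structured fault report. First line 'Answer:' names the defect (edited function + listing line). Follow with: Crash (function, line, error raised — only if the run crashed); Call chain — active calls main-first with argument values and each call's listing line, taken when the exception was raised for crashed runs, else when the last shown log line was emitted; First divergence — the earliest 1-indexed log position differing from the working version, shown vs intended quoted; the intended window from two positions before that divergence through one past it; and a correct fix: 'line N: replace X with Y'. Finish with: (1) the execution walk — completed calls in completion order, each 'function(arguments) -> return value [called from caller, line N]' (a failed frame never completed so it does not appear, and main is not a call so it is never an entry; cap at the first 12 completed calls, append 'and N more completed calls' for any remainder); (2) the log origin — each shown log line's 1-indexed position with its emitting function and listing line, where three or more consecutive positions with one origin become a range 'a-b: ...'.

Answer: the defect is in main at line 40.
Core observation: Nothing in the log betrays the bug — only the output does.
Call chain: main -> locate_pivot(0, 1) (called at line 38).
First divergence: none — the logs agree in full.
Execution walk:
  clip_value([12, 8, 5, 2, 12, 8], 12) -> 0  [called from rank_cells, line 9]
  rank_cells([12, 8, 5, 2, 12, 8], 12) -> 36  [called from resolve_slot, line 22]
  collect_span(36, 3) -> 0  [called from resolve_slot, line 24]
  resolve_slot([12, 8, 5, 2, 12, 8], 12) -> 0  [called from main, line 36]
  locate_pivot(0, 1) -> 0  [called from main, line 38]
Log origins:
  1 — main, line 35
  2 — resolve_slot, line 21
  3 — rank_cells, line 8
  4 — clip_value, line 2
  5 — rank_cells, line 10
  6 — collect_span, line 15
  7 — main, line 37
  8 — locate_pivot, line 27
A correct fix: line 40: replace `step` with `quota`.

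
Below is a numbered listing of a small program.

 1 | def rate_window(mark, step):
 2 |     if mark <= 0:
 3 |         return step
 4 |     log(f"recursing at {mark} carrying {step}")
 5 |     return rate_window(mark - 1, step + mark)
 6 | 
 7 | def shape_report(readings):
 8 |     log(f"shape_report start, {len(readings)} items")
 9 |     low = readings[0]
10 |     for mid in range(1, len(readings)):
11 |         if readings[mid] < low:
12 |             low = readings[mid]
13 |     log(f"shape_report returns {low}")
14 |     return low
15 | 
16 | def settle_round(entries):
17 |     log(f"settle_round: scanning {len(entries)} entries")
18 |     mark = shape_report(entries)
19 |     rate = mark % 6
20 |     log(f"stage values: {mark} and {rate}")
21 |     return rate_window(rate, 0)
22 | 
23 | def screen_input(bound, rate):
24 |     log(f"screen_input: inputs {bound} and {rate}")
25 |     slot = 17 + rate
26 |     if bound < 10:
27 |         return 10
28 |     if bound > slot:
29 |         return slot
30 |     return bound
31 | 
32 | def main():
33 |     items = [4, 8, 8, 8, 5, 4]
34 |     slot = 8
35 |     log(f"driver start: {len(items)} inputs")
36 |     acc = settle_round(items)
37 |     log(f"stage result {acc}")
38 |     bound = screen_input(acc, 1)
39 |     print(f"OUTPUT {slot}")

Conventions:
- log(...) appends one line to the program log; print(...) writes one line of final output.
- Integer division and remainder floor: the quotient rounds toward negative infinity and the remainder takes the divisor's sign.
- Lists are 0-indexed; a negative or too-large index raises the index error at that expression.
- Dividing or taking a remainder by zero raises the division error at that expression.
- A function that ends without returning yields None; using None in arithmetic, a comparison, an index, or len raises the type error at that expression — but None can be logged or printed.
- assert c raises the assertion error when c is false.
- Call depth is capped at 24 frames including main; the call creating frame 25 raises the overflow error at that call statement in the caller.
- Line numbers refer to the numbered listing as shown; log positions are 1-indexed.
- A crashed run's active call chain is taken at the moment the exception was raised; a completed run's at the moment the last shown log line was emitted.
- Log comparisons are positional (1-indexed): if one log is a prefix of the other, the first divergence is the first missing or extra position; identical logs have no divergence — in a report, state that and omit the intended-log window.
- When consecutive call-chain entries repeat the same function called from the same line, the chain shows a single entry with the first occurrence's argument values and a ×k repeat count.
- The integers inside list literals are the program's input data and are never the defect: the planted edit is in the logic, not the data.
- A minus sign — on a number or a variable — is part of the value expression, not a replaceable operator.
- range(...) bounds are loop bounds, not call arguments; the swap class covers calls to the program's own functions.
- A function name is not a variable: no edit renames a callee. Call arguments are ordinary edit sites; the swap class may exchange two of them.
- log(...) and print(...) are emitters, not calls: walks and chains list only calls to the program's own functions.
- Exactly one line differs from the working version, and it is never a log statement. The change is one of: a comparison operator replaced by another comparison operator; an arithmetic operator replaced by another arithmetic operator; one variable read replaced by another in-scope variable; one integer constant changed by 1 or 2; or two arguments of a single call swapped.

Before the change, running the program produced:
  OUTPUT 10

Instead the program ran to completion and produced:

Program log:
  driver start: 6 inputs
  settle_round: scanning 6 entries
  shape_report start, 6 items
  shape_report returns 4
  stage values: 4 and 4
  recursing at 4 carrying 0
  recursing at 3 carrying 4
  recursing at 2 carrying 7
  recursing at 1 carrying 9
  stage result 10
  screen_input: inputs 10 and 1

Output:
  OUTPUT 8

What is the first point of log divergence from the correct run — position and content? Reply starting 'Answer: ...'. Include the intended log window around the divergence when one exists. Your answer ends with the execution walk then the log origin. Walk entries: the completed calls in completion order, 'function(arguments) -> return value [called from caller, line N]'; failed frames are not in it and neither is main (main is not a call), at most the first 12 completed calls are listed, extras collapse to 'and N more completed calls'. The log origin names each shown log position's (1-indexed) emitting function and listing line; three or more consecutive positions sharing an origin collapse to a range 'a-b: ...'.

Answer: none (the log streams are identical).
Execution walk:
  shape_report([4, 8, 8, 8, 5, 4]) -> 4  [called from settle_round, line 18]
  rate_window(0, 10) -> 10  [called from rate_window, line 5]
  rate_window(1, 9) -> 10  [called from rate_window, line 5]
  rate_window(2, 7) -> 10  [called from rate_window, line 5]
  rate_window(3, 4) -> 10  [called from rate_window, line 5]
  rate_window(4, 0) -> 10  [called from settle_round, line 21]
  settle_round([4, 8, 8, 8, 5, 4]) -> 10  [called from main, line 36]
  screen_input(10, 1) -> 10  [called from main, line 38]
Log origins:
  1: from main, line 35
  2: from settle_round, line 17
  3: from shape_report, line 8
  4: from shape_report, line 13
  5: from settle_round, line 20
  6-9: from rate_window, line 4
  10: from main, line 37
  11: from screen_input, line 24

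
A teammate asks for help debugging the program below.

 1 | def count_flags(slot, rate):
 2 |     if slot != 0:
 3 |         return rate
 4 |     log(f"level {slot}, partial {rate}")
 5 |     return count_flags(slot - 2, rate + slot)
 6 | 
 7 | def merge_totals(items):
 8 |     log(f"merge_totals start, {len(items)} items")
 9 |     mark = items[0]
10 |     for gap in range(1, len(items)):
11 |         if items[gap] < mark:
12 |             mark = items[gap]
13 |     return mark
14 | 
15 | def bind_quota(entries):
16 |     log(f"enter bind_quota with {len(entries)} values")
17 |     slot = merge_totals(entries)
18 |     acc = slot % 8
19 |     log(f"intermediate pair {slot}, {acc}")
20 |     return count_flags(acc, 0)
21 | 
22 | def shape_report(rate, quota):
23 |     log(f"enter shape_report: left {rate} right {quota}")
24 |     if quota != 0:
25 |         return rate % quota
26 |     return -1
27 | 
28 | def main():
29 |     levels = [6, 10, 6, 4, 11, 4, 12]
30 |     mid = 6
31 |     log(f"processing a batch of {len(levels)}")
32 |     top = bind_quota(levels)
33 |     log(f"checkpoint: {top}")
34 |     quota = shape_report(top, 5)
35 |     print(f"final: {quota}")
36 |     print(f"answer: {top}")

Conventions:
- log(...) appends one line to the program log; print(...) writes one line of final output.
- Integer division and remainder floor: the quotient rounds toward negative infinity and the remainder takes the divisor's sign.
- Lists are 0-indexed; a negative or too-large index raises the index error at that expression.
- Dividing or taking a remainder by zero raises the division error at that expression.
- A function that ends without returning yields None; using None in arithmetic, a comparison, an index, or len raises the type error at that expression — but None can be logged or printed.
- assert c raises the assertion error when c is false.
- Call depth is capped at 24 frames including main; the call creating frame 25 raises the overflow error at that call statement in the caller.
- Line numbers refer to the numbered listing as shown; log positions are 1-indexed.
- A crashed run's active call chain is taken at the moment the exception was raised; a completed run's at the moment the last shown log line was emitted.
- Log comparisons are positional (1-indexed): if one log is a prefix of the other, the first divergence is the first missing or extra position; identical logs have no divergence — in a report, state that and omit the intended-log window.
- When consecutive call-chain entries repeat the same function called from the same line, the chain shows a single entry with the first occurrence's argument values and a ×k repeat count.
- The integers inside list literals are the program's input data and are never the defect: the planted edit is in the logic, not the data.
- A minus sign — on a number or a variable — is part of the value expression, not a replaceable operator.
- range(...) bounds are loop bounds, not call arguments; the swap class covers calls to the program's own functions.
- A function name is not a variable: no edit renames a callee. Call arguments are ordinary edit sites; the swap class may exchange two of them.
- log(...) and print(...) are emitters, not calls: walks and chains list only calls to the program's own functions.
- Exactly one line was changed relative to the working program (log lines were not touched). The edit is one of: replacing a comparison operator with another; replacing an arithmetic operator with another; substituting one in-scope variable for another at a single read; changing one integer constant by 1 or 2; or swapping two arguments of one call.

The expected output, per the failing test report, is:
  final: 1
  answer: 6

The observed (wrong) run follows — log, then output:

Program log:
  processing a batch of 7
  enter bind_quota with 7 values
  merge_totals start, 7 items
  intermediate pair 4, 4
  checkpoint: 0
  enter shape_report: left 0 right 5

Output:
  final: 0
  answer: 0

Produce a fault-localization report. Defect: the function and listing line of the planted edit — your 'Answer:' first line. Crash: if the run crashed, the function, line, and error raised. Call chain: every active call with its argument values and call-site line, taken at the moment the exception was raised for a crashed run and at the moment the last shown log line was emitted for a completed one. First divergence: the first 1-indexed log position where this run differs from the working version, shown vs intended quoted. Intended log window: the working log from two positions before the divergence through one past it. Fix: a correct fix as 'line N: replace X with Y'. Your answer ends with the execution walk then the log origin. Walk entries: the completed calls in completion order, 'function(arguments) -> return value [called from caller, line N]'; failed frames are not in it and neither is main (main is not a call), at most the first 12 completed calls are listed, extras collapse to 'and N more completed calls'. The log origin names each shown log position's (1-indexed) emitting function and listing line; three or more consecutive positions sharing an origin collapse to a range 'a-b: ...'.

Answer: the defect is in count_flags at line 2.
Key fact: Position 5 is the first bad log line: 'checkpoint: 0' should read 'level 4, partial 0'.
Call chain: main -> shape_report(0, 5) (called at line 34).
First divergence: position 5 — shown 'checkpoint: 0', intended 'level 4, partial 0'.
Intended log window:
  3: merge_totals start, 7 items
  4: intermediate pair 4, 4
  5: level 4, partial 0
  6: level 2, partial 4
Execution walk:
  merge_totals([6, 10, 6, 4, 11, 4, 12]) -> 4  [called from bind_quota, line 17]
  count_flags(4, 0) -> 0  [called from bind_quota, line 20]
  bind_quota([6, 10, 6, 4, 11, 4, 12]) -> 0  [called from main, line 32]
  shape_report(0, 5) -> 0  [called from main, line 34]
Origin of each log line:
  1: emitted by main (line 31)
  2: emitted by bind_quota (line 16)
  3: emitted by merge_totals (line 8)
  4: emitted by bind_quota (line 19)
  5: emitted by main (line 33)
  6: emitted by shape_report (line 23)
A correct fix: line 2: replace `!=` with `<=`.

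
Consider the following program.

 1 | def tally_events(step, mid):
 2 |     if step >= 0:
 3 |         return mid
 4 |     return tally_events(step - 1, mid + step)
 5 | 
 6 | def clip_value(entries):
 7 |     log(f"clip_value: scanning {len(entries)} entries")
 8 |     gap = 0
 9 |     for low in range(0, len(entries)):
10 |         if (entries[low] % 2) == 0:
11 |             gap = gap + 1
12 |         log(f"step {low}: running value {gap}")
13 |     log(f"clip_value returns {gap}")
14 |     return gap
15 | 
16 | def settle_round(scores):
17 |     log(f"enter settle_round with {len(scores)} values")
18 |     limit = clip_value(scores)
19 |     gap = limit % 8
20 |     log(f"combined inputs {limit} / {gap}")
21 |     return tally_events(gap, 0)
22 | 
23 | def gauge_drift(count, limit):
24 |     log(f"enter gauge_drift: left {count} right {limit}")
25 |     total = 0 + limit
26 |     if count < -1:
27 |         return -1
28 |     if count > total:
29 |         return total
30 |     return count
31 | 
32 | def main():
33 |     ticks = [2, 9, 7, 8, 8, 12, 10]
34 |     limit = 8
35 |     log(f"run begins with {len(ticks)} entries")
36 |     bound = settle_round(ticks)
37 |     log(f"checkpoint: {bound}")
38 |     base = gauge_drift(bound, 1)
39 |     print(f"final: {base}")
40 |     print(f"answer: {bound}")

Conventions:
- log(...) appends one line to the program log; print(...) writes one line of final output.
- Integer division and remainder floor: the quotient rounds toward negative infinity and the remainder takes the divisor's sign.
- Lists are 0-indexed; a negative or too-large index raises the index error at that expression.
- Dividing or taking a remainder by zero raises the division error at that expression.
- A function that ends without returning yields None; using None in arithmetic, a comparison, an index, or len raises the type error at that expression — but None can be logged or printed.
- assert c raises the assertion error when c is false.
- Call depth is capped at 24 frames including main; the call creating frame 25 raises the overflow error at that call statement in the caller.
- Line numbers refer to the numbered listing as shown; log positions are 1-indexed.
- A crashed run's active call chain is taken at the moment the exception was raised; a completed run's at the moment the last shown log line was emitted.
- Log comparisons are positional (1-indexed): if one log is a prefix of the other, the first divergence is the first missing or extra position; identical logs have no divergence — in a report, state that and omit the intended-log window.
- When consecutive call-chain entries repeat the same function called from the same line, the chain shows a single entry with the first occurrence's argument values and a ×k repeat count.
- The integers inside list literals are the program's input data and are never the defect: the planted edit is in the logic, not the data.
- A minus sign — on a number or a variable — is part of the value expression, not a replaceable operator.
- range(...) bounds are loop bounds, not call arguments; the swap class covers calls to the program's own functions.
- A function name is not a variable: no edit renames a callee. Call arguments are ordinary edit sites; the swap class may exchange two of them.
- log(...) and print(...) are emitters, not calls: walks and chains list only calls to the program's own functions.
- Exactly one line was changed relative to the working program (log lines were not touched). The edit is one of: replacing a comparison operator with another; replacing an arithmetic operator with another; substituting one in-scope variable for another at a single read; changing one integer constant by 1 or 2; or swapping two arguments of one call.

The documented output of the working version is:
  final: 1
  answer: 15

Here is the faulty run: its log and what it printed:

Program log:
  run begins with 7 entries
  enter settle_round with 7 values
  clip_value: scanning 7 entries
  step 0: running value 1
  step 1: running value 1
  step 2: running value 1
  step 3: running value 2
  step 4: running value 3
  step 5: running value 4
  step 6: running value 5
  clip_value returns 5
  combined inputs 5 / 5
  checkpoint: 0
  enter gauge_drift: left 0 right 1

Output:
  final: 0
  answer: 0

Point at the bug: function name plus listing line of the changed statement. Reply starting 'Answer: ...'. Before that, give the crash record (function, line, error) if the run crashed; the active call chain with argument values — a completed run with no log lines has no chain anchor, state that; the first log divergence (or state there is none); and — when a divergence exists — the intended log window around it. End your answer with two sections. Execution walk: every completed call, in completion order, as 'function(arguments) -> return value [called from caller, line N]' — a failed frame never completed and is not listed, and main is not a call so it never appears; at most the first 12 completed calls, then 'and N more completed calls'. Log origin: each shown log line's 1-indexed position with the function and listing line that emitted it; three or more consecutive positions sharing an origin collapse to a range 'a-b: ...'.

Answer: the defect is in tally_events at line 2.
Key fact: Position 13 is the first bad log line: 'checkpoint: 0' should read 'checkpoint: 15'.
Call chain: main -> gauge_drift(0, 1) (called at line 38).
First divergence: position 13 — the shown line 'checkpoint: 0' should read 'checkpoint: 15'.
Intended log window:
  11: clip_value returns 5
  12: combined inputs 5 / 5
  13: checkpoint: 15
  14: enter gauge_drift: left 15 right 1
Execution walk:
  clip_value([2, 9, 7, 8, 8, 12, 10]) -> 5  [called from settle_round, line 18]
  tally_events(5, 0) -> 0  [called from settle_round, line 21]
  settle_round([2, 9, 7, 8, 8, 12, 10]) -> 0  [called from main, line 36]
  gauge_drift(0, 1) -> 0  [called from main, line 38]
Log line origins:
  1 — main, line 35
  2 — settle_round, line 17
  3 — clip_value, line 7
  4-10 — clip_value, line 12
  11 — clip_value, line 13
  12 — settle_round, line 20
  13 — main, line 37
  14 — gauge_drift, line 24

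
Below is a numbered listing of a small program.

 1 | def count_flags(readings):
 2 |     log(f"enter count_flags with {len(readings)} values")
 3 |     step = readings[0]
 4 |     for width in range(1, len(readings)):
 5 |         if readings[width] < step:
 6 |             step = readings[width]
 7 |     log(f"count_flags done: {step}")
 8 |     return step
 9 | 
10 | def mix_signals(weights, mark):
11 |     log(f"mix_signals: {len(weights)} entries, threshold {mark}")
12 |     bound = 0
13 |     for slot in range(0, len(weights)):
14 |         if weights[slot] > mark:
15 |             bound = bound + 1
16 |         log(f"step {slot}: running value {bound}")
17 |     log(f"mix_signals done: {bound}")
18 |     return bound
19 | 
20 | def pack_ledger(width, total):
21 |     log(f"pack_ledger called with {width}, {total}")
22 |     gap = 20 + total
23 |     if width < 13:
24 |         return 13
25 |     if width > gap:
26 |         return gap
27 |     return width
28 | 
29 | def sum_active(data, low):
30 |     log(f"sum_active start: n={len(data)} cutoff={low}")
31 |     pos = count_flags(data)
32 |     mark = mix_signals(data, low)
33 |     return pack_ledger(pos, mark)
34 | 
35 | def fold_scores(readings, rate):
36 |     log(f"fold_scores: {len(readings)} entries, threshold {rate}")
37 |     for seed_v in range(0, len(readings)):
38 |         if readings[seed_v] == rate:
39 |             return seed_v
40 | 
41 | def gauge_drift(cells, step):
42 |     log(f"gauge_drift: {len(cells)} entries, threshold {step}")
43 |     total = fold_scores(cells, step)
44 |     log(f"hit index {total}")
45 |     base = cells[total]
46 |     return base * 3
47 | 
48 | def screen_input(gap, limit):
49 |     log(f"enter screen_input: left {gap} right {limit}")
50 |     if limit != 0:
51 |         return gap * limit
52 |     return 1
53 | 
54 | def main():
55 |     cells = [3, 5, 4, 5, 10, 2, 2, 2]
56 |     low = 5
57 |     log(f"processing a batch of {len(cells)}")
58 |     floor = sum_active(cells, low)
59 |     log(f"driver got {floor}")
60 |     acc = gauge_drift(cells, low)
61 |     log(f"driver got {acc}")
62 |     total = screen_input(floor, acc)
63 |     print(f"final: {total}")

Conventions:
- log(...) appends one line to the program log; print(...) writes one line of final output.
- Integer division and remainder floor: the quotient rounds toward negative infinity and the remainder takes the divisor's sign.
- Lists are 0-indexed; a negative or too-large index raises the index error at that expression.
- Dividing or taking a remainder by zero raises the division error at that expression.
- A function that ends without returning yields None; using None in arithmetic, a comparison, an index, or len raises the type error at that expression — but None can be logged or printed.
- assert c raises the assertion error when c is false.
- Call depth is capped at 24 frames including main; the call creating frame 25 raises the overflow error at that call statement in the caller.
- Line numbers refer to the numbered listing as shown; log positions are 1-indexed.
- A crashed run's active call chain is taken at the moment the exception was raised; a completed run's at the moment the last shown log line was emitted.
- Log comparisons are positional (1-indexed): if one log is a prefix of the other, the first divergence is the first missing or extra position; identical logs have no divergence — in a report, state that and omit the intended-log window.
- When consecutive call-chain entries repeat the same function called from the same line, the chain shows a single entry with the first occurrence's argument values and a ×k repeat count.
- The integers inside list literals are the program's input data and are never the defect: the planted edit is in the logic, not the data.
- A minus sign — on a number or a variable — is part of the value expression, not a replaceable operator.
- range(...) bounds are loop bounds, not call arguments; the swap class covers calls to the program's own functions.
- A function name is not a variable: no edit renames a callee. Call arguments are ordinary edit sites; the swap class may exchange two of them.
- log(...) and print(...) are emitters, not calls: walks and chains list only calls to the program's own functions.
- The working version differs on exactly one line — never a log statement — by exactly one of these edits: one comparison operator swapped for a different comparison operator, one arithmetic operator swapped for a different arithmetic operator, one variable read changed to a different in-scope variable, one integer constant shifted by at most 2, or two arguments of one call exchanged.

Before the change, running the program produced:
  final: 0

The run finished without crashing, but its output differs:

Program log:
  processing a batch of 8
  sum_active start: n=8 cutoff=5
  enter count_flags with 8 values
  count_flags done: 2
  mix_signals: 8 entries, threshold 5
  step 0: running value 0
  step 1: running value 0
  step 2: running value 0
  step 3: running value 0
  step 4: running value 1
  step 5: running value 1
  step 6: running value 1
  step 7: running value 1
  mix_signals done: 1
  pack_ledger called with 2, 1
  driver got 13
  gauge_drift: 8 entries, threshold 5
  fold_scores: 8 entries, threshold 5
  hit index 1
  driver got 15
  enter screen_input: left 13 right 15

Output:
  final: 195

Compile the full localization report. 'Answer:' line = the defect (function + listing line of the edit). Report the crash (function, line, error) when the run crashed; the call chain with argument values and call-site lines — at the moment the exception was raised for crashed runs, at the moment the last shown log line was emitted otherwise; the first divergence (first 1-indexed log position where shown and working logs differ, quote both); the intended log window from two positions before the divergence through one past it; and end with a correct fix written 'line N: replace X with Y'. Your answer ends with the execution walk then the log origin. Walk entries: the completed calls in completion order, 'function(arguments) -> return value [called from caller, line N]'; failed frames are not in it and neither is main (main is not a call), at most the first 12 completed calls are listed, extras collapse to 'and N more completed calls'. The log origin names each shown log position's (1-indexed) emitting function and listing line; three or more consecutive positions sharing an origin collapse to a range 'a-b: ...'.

Answer: the defect is in screen_input at line 51.
The tell: The two runs log identically and part ways only at the printed values.
Call chain: main -> screen_input(13, 15) (called at line 62).
First divergence: none (the log streams are identical).
Execution walk:
  count_flags([3, 5, 4, 5, 10, 2, 2, 2]) -> 2  [called from sum_active, line 31]
  mix_signals([3, 5, 4, 5, 10, 2, 2, 2], 5) -> 1  [called from sum_active, line 32]
  pack_ledger(2, 1) -> 13  [called from sum_active, line 33]
  sum_active([3, 5, 4, 5, 10, 2, 2, 2], 5) -> 13  [called from main, line 58]
  fold_scores([3, 5, 4, 5, 10, 2, 2, 2], 5) -> 1  [called from gauge_drift, line 43]
  gauge_drift([3, 5, 4, 5, 10, 2, 2, 2], 5) -> 15  [called from main, line 60]
  screen_input(13, 15) -> 195  [called from main, line 62]
Origin of each log line:
  1: emitted by main (line 57)
  2: emitted by sum_active (line 30)
  3: emitted by count_flags (line 2)
  4: emitted by count_flags (line 7)
  5: emitted by mix_signals (line 11)
  6-13: emitted by mix_signals (line 16)
  14: emitted by mix_signals (line 17)
  15: emitted by pack_ledger (line 21)
  16: emitted by main (line 59)
  17: emitted by gauge_drift (line 42)
  18: emitted by fold_scores (line 36)
  19: emitted by gauge_drift (line 44)
  20: emitted by main (line 61)
  21: emitted by screen_input (line 49)
A correct fix: line 51: replace `*` with `//`.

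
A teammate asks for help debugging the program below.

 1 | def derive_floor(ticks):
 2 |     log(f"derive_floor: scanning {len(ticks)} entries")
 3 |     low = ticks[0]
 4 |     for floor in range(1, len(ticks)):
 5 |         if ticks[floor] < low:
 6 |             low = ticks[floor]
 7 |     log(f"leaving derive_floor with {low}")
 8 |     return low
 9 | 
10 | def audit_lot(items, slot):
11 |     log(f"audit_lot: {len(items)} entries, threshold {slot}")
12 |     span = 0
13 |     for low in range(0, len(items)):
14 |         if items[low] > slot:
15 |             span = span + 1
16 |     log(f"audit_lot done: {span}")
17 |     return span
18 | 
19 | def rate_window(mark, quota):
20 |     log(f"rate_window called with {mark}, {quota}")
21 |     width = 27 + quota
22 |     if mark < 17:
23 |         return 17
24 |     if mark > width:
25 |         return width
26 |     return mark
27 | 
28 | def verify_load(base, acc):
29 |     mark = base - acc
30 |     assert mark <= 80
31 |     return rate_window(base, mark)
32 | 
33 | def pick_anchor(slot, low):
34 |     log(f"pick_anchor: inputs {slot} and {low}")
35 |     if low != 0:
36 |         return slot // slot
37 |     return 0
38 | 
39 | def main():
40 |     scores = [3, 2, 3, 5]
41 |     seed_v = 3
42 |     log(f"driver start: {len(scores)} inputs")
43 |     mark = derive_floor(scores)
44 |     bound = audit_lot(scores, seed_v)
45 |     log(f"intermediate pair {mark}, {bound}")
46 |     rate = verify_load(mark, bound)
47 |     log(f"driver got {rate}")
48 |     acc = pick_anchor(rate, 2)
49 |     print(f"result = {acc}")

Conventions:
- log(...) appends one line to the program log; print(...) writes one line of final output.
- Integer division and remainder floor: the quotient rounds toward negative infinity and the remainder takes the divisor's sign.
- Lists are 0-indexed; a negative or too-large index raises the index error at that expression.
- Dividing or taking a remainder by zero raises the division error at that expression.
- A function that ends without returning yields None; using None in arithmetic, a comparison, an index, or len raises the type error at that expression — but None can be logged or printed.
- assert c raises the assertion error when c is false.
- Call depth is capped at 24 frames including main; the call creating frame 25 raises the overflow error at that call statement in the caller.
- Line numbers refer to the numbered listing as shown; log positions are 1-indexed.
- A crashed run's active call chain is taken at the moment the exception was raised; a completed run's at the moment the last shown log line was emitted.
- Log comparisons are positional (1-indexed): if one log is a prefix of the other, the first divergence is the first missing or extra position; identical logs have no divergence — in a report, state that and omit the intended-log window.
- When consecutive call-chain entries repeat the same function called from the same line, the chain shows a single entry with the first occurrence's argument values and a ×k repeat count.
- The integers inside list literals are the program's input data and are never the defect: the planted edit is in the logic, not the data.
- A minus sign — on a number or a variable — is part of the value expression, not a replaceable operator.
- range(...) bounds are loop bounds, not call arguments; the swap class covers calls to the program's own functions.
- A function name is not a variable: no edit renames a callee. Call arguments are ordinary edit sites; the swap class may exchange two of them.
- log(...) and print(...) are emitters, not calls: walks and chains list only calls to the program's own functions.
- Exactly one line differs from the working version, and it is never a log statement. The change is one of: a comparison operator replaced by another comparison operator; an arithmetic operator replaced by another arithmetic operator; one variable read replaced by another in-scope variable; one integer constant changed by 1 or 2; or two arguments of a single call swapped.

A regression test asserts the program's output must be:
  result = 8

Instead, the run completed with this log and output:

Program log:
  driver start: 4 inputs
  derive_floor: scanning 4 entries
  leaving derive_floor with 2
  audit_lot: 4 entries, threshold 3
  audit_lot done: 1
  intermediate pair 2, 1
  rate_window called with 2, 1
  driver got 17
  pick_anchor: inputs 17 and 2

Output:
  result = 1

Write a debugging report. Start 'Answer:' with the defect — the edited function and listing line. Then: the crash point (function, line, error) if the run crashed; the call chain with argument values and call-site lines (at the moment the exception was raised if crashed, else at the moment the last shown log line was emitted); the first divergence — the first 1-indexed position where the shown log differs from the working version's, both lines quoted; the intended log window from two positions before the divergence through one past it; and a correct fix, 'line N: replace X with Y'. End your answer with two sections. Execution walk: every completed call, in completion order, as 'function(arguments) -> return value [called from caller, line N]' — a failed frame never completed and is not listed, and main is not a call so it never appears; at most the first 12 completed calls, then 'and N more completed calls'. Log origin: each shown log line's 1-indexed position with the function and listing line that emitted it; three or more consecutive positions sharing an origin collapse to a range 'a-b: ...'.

Answer: the defect is in pick_anchor at line 36.
Core observation: The logs agree in full; only the final output differs.
Call chain: main -> pick_anchor(17, 2) (called at line 48).
First divergence: none (the log streams are identical).
Execution walk:
  derive_floor([3, 2, 3, 5]) -> 2  [called from main, line 43]
  audit_lot([3, 2, 3, 5], 3) -> 1  [called from main, line 44]
  rate_window(2, 1) -> 17  [called from verify_load, line 31]
  verify_load(2, 1) -> 17  [called from main, line 46]
  pick_anchor(17, 2) -> 1  [called from main, line 48]
Log origin:
  1 — main, line 42
  2 — derive_floor, line 2
  3 — derive_floor, line 7
  4 — audit_lot, line 11
  5 — audit_lot, line 16
  6 — main, line 45
  7 — rate_window, line 20
  8 — main, line 47
  9 — pick_anchor, line 34
A correct fix: line 36: replace `slot // slot` with `slot // low`.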